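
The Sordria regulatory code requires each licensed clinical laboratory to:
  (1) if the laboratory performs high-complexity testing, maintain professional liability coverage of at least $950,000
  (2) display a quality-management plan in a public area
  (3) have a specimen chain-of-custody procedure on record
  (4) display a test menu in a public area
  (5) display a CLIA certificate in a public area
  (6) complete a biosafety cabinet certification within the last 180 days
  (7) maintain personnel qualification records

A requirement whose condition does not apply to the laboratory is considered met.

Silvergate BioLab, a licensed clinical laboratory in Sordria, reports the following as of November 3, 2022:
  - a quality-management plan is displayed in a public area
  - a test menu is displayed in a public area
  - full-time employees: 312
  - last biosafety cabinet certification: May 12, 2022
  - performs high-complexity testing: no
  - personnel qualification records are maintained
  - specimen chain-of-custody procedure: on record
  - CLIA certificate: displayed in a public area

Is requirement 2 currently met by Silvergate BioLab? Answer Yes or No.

Yes

2. quality-management plan present → met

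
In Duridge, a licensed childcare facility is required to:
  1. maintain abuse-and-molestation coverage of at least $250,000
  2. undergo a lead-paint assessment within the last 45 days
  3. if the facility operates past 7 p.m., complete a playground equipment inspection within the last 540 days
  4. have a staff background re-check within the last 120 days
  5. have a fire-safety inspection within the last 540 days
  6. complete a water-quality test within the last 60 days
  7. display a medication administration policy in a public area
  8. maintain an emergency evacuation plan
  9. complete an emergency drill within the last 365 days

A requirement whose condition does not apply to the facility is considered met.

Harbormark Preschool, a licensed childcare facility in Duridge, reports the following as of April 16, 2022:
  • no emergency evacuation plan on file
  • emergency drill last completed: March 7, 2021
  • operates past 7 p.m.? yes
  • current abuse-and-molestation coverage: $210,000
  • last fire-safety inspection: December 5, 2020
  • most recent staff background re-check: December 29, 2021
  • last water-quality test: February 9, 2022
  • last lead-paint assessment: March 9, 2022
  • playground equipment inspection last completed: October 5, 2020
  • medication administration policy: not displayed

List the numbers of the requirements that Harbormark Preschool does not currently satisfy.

1. abuse-and-molestation coverage $210,000 < $250,000 → not met
2. lead-paint assessment 38 days ago vs limit 45 → met
3. condition 'operates past 7 p.m.' holds; playground equipment inspection 558 days ago vs limit 540 → not met
4. staff background re-check 108 days ago vs limit 120 → met
5. fire-safety inspection 497 days ago vs limit 540 → met
6. water-quality test 66 days ago vs limit 60 → not met
7. medication administration policy absent → not met
8. emergency evacuation plan absent → not met
9. emergency drill 405 days ago vs limit 365 → not met
Not met: 1, 3, 6, 7, 8, 9

1, 3, 6, 7, 8, 9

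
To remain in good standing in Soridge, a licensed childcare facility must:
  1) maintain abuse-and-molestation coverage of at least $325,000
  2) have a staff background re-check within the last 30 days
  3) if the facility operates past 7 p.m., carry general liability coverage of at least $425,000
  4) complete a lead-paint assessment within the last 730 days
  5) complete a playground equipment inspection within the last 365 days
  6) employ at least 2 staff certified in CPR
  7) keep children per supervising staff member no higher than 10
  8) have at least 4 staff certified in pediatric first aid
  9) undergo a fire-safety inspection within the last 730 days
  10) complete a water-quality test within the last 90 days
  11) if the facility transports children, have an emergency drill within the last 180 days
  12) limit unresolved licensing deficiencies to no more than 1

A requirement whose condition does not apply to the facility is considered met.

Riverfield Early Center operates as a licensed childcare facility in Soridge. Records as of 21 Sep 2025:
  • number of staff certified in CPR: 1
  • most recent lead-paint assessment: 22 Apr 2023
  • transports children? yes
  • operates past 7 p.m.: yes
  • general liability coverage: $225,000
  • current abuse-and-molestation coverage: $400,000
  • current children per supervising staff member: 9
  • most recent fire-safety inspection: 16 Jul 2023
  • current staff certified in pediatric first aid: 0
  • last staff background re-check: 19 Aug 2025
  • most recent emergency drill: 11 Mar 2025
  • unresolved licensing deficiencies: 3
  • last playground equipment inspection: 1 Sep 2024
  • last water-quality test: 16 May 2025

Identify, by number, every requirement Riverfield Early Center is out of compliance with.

2, 3, 4, 5, 6, 8, 9, 10, 11, 12

1. abuse-and-molestation coverage $400,000 ≥ $325,000 → met
2. staff background re-check 33 days ago vs limit 30 → not met
3. condition 'operates past 7 p.m.' holds; general liability coverage $225,000 < $425,000 → not met
4. lead-paint assessment 883 days ago vs limit 730 → not met
5. playground equipment inspection 385 days ago vs limit 365 → not met
6. staff certified in CPR 1 < 2 → not met
7. children per supervising staff member 9 ≤ 10 → met
8. staff certified in pediatric first aid 0 < 4 → not met
9. fire-safety inspection 798 days ago vs limit 730 → not met
10. water-quality test 128 days ago vs limit 90 → not met
11. condition 'transports children' holds; emergency drill 194 days ago vs limit 180 → not met
12. unresolved licensing deficiencies 3 > 1 → not met
Not met: 2, 3, 4, 5, 6, 8, 9, 10, 11, 12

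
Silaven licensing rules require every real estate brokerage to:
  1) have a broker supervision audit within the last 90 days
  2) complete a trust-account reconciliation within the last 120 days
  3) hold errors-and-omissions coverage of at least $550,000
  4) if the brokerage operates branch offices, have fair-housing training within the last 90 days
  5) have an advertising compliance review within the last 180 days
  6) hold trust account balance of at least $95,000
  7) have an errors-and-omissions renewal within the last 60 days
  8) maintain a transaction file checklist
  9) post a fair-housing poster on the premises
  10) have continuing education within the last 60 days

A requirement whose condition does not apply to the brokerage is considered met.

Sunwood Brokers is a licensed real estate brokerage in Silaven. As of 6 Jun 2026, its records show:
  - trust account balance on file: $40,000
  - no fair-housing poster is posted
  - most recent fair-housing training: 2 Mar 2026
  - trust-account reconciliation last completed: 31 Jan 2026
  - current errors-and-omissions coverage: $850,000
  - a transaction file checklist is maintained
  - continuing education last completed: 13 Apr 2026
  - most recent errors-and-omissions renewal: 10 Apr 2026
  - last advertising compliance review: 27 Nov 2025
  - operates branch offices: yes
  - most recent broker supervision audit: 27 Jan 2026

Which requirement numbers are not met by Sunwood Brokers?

1, 2, 4, 5, 6, 9

1. broker supervision audit 130 days ago vs limit 90 → not met
2. trust-account reconciliation 126 days ago vs limit 120 → not met
3. errors-and-omissions coverage $850,000 ≥ $550,000 → met
4. condition 'operates branch offices' holds; fair-housing training 96 days ago vs limit 90 → not met
5. advertising compliance review 191 days ago vs limit 180 → not met
6. trust account balance $40,000 < $95,000 → not met
7. errors-and-omissions renewal 57 days ago vs limit 60 → met
8. transaction file checklist present → met
9. fair-housing poster absent → not met
10. continuing education 54 days ago vs limit 60 → met
Not met: 1, 2, 4, 5, 6, 9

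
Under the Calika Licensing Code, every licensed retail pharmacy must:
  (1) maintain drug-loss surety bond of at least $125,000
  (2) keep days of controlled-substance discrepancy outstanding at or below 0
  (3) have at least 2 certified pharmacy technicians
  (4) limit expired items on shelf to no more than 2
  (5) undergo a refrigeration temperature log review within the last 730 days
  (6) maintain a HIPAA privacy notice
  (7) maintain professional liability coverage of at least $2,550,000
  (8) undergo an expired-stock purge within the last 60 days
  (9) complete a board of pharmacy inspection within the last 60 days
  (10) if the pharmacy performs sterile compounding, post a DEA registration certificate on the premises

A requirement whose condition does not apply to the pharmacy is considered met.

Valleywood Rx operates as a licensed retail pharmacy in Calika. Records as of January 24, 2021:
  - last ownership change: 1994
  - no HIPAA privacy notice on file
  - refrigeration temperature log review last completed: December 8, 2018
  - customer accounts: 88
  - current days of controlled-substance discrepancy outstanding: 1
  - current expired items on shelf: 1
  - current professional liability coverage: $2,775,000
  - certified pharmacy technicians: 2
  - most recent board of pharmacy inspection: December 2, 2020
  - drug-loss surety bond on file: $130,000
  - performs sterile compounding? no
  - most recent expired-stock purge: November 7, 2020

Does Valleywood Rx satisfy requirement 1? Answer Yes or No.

Yes

1. drug-loss surety bond $130,000 ≥ $125,000 → met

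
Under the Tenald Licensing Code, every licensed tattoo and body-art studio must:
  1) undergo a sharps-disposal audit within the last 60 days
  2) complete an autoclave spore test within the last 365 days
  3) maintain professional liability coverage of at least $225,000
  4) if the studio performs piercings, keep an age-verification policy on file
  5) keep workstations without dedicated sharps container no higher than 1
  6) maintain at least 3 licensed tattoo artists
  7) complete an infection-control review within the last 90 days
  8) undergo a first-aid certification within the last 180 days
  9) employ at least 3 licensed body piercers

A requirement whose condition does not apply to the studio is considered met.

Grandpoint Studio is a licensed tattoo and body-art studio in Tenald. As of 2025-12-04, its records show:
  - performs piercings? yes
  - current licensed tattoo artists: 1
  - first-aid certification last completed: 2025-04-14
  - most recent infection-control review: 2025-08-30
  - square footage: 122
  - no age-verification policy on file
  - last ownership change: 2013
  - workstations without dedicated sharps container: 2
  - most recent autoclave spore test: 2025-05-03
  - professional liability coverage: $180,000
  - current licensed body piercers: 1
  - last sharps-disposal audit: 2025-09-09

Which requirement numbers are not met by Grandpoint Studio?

1, 3, 4, 5, 6, 7, 8, 9

1. sharps-disposal audit 86 days ago vs limit 60 → not met
2. autoclave spore test 215 days ago vs limit 365 → met
3. professional liability coverage $180,000 < $225,000 → not met
4. condition 'performs piercings' holds; age-verification policy absent → not met
5. workstations without dedicated sharps container 2 > 1 → not met
6. licensed tattoo artists 1 < 3 → not met
7. infection-control review 96 days ago vs limit 90 → not met
8. first-aid certification 234 days ago vs limit 180 → not met
9. licensed body piercers 1 < 3 → not met
Not met: 1, 3, 4, 5, 6, 7, 8, 9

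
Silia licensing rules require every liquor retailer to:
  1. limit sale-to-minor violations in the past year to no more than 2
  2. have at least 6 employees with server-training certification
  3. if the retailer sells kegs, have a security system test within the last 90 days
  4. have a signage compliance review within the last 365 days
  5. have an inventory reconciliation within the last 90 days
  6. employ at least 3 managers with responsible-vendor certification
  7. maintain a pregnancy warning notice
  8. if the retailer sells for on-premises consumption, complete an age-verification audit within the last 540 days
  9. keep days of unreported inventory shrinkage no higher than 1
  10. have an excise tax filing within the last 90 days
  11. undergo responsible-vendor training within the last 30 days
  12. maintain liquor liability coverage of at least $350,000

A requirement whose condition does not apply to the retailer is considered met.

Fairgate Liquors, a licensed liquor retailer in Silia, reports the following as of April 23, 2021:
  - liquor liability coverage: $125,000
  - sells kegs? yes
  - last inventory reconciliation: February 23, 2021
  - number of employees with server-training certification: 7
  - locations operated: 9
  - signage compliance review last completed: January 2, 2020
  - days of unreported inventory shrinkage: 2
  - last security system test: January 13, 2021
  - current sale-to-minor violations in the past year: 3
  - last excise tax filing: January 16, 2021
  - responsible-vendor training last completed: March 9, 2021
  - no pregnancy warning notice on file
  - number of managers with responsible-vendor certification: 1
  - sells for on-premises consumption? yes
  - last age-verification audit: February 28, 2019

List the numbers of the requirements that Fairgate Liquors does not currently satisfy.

1. sale-to-minor violations in the past year 3 > 2 → not met
2. employees with server-training certification 7 ≥ 6 → met
3. condition 'sells kegs' holds; security system test 100 days ago vs limit 90 → not met
4. signage compliance review 477 days ago vs limit 365 → not met
5. inventory reconciliation 59 days ago vs limit 90 → met
6. managers with responsible-vendor certification 1 < 3 → not met
7. pregnancy warning notice absent → not met
8. condition 'sells for on-premises consumption' holds; age-verification audit 785 days ago vs limit 540 → not met
9. days of unreported inventory shrinkage 2 > 1 → not met
10. excise tax filing 97 days ago vs limit 90 → not met
11. responsible-vendor training 45 days ago vs limit 30 → not met
12. liquor liability coverage $125,000 < $350,000 → not met
Not met: 1, 3, 4, 6, 7, 8, 9, 10, 11, 12

1, 3, 4, 6, 7, 8, 9, 10, 11, 12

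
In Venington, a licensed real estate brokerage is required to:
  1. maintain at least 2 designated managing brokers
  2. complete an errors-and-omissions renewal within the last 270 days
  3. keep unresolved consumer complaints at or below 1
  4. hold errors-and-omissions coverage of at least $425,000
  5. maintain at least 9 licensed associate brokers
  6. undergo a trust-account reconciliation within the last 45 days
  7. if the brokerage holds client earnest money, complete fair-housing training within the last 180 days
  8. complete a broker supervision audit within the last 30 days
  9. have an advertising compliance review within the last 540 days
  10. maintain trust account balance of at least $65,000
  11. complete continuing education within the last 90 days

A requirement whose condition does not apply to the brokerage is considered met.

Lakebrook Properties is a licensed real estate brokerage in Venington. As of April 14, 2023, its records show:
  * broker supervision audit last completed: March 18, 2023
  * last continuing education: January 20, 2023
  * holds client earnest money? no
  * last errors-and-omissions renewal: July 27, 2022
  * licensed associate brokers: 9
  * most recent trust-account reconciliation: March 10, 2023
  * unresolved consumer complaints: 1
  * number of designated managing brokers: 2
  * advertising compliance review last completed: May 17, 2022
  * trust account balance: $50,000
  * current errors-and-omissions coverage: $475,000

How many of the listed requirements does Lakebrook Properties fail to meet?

1. designated managing brokers 2 ≥ 2 → met
2. errors-and-omissions renewal 261 days ago vs limit 270 → met
3. unresolved consumer complaints 1 ≤ 1 → met
4. errors-and-omissions coverage $475,000 ≥ $425,000 → met
5. licensed associate brokers 9 ≥ 9 → met
6. trust-account reconciliation 35 days ago vs limit 45 → met
7. condition 'holds client earnest money' does not hold → requirement n/a → met
8. broker supervision audit 27 days ago vs limit 30 → met
9. advertising compliance review 332 days ago vs limit 540 → met
10. trust account balance $50,000 < $65,000 → not met
11. continuing education 84 days ago vs limit 90 → met
Not met: 1 of 11

1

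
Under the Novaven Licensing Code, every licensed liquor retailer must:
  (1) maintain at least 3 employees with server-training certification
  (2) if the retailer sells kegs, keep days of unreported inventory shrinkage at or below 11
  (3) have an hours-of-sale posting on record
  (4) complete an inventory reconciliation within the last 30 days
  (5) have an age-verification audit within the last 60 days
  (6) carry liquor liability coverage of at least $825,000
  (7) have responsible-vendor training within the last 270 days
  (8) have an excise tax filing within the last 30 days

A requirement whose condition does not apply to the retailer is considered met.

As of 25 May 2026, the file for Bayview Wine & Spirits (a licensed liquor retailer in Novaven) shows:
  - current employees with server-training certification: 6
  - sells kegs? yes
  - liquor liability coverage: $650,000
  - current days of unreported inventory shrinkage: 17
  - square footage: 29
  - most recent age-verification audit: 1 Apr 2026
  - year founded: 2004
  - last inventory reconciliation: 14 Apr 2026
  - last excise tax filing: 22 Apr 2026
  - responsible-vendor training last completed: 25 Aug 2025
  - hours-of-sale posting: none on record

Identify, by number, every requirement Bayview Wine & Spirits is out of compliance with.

1. employees with server-training certification 6 ≥ 3 → met
2. condition 'sells kegs' holds; days of unreported inventory shrinkage 17 > 11 → not met
3. hours-of-sale posting absent → not met
4. inventory reconciliation 41 days ago vs limit 30 → not met
5. age-verification audit 54 days ago vs limit 60 → met
6. liquor liability coverage $650,000 < $825,000 → not met
7. responsible-vendor training 273 days ago vs limit 270 → not met
8. excise tax filing 33 days ago vs limit 30 → not met
Not met: 2, 3, 4, 6, 7, 8

2, 3, 4, 6, 7, 8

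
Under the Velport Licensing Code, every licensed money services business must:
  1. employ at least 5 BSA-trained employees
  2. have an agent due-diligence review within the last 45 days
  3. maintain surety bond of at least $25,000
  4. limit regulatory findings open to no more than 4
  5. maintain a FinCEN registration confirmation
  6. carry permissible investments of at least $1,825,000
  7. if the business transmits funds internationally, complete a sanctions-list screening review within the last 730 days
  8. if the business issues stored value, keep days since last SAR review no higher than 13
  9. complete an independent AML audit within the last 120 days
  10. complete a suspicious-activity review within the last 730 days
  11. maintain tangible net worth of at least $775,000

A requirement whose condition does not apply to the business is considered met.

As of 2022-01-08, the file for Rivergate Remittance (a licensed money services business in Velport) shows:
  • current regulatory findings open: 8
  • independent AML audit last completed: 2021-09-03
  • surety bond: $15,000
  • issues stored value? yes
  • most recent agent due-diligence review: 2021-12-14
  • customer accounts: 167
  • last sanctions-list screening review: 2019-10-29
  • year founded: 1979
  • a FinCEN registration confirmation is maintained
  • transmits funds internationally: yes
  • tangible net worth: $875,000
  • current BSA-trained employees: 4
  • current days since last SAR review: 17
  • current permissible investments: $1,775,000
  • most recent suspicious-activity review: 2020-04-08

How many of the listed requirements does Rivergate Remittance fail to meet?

7

1. BSA-trained employees 4 < 5 → not met
2. agent due-diligence review 25 days ago vs limit 45 → met
3. surety bond $15,000 < $25,000 → not met
4. regulatory findings open 8 > 4 → not met
5. FinCEN registration confirmation present → met
6. permissible investments $1,775,000 < $1,825,000 → not met
7. condition 'transmits funds internationally' holds; sanctions-list screening review 802 days ago vs limit 730 → not met
8. condition 'issues stored value' holds; days since last SAR review 17 > 13 → not met
9. independent AML audit 127 days ago vs limit 120 → not met
10. suspicious-activity review 640 days ago vs limit 730 → met
11. tangible net worth $875,000 ≥ $775,000 → met
Not met: 7 of 11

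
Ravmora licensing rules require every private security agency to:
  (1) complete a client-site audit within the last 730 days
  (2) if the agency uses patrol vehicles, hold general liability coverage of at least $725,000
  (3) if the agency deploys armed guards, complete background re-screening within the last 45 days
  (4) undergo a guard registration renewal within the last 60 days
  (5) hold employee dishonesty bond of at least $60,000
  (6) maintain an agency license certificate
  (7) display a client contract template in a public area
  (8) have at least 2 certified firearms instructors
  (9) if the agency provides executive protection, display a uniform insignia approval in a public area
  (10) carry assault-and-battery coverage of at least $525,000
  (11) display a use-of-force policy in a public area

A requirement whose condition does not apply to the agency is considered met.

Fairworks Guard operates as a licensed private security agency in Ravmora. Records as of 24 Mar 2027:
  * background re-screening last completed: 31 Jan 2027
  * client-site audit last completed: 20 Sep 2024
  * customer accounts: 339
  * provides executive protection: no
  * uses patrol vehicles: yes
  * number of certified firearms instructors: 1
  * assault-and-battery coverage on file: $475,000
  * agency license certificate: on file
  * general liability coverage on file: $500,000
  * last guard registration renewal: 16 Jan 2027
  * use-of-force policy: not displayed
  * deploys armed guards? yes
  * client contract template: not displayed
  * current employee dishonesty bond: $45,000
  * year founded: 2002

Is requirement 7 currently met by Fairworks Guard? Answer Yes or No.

7. client contract template absent → not met

No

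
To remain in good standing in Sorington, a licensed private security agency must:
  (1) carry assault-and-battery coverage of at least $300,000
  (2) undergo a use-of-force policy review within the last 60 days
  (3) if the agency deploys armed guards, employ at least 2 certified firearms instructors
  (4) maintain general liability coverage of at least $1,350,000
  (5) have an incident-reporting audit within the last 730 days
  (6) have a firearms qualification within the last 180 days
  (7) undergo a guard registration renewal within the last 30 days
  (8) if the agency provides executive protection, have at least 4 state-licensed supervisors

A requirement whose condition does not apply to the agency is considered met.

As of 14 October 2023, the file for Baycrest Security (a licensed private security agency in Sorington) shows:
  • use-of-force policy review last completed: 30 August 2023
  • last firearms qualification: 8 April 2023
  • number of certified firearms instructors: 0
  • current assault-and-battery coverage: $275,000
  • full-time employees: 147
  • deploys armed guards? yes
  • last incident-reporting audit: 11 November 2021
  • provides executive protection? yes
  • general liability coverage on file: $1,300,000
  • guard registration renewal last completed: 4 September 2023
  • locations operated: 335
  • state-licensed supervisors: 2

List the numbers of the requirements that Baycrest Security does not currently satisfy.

1. assault-and-battery coverage $275,000 < $300,000 → not met
2. use-of-force policy review 45 days ago vs limit 60 → met
3. condition 'deploys armed guards' holds; certified firearms instructors 0 < 2 → not met
4. general liability coverage $1,300,000 < $1,350,000 → not met
5. incident-reporting audit 702 days ago vs limit 730 → met
6. firearms qualification 189 days ago vs limit 180 → not met
7. guard registration renewal 40 days ago vs limit 30 → not met
8. condition 'provides executive protection' holds; state-licensed supervisors 2 < 4 → not met
Not met: 1, 3, 4, 6, 7, 8

1, 3, 4, 6, 7, 8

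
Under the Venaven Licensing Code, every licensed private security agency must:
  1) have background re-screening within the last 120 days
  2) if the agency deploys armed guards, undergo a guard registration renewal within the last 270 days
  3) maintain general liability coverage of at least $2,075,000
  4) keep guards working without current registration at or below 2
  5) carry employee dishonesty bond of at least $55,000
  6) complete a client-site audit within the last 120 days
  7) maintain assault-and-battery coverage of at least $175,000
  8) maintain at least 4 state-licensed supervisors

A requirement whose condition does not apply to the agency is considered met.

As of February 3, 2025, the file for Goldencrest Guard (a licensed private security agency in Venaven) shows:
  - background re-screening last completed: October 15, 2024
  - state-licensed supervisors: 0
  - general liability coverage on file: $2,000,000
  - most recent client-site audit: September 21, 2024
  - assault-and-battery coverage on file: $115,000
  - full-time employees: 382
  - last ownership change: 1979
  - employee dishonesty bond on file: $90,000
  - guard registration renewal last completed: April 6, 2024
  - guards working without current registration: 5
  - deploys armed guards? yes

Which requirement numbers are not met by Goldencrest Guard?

1. background re-screening 111 days ago vs limit 120 → met
2. condition 'deploys armed guards' holds; guard registration renewal 303 days ago vs limit 270 → not met
3. general liability coverage $2,000,000 < $2,075,000 → not met
4. guards working without current registration 5 > 2 → not met
5. employee dishonesty bond $90,000 ≥ $55,000 → met
6. client-site audit 135 days ago vs limit 120 → not met
7. assault-and-battery coverage $115,000 < $175,000 → not met
8. state-licensed supervisors 0 < 4 → not met
Not met: 2, 3, 4, 6, 7, 8

2, 3, 4, 6, 7, 8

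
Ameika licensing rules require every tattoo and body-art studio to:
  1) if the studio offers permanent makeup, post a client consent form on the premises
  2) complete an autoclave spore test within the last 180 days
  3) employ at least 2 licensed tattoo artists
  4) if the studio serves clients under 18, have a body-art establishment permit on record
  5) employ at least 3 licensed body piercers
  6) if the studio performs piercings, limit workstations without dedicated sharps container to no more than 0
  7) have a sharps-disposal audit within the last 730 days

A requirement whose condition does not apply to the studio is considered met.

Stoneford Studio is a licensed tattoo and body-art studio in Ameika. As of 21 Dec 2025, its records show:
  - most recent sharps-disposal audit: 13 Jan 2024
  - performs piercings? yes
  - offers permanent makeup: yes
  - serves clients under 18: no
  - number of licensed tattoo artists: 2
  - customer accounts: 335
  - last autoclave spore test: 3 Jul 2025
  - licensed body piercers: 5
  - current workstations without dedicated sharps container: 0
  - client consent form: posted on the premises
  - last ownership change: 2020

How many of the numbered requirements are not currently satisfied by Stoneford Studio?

1. condition 'offers permanent makeup' holds; client consent form present → met
2. autoclave spore test 171 days ago vs limit 180 → met
3. licensed tattoo artists 2 ≥ 2 → met
4. condition 'serves clients under 18' does not hold → requirement n/a → met
5. licensed body piercers 5 ≥ 3 → met
6. condition 'performs piercings' holds; workstations without dedicated sharps container 0 ≤ 0 → met
7. sharps-disposal audit 708 days ago vs limit 730 → met
Not met: 0 of 7

0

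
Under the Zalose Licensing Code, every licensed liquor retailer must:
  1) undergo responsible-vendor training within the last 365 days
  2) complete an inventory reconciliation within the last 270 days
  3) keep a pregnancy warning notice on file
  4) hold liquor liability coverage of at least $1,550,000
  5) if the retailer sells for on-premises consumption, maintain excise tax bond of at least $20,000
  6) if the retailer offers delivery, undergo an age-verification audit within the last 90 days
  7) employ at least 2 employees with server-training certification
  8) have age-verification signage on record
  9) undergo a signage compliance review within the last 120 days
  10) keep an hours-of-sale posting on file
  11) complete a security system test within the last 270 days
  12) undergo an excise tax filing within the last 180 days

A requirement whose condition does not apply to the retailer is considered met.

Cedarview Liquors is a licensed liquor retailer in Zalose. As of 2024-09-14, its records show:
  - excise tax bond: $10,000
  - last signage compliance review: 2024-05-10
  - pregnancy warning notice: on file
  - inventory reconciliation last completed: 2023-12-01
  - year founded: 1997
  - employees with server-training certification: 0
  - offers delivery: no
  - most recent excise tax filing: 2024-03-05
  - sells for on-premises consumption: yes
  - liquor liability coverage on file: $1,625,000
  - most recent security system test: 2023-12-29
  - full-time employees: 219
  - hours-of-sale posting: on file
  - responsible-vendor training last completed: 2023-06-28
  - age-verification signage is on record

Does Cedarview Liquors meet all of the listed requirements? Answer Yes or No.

1. responsible-vendor training 444 days ago vs limit 365 → not met
2. inventory reconciliation 288 days ago vs limit 270 → not met
3. pregnancy warning notice present → met
4. liquor liability coverage $1,625,000 ≥ $1,550,000 → met
5. condition 'sells for on-premises consumption' holds; excise tax bond $10,000 < $20,000 → not met
6. condition 'offers delivery' does not hold → requirement n/a → met
7. employees with server-training certification 0 < 2 → not met
8. age-verification signage present → met
9. signage compliance review 127 days ago vs limit 120 → not met
10. hours-of-sale posting present → met
11. security system test 260 days ago vs limit 270 → met
12. excise tax filing 193 days ago vs limit 180 → not met
Not met: 1, 2, 5, 7, 9, 12

No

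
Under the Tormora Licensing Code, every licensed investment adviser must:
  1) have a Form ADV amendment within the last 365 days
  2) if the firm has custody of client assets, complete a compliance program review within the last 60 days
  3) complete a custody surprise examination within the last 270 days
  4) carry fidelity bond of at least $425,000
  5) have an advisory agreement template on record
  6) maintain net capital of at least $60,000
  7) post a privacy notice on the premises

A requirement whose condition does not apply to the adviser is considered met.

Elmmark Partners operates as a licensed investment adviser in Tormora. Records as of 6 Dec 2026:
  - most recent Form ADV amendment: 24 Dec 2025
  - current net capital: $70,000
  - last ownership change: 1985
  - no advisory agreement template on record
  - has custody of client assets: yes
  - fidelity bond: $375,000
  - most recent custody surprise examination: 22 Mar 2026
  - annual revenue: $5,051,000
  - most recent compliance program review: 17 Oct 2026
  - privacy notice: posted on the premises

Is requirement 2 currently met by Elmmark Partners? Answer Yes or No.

Yes

2. condition 'has custody of client assets' holds; compliance program review 50 days ago vs limit 60 → met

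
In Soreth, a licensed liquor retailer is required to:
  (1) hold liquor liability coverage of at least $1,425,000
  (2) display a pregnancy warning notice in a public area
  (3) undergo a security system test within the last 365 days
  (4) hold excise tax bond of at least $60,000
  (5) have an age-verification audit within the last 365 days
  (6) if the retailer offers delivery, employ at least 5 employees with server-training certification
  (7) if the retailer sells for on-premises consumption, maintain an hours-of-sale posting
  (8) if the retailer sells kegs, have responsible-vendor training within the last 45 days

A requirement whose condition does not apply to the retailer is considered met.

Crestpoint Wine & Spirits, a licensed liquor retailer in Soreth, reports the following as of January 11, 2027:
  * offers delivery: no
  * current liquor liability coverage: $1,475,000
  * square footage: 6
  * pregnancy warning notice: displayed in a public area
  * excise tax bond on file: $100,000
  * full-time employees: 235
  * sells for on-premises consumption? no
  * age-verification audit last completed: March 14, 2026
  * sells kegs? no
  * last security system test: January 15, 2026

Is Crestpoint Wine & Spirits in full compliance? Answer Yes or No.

1. liquor liability coverage $1,475,000 ≥ $1,425,000 → met
2. pregnancy warning notice present → met
3. security system test 361 days ago vs limit 365 → met
4. excise tax bond $100,000 ≥ $60,000 → met
5. age-verification audit 303 days ago vs limit 365 → met
6. condition 'offers delivery' does not hold → requirement n/a → met
7. condition 'sells for on-premises consumption' does not hold → requirement n/a → met
8. condition 'sells kegs' does not hold → requirement n/a → met
All met.

Yes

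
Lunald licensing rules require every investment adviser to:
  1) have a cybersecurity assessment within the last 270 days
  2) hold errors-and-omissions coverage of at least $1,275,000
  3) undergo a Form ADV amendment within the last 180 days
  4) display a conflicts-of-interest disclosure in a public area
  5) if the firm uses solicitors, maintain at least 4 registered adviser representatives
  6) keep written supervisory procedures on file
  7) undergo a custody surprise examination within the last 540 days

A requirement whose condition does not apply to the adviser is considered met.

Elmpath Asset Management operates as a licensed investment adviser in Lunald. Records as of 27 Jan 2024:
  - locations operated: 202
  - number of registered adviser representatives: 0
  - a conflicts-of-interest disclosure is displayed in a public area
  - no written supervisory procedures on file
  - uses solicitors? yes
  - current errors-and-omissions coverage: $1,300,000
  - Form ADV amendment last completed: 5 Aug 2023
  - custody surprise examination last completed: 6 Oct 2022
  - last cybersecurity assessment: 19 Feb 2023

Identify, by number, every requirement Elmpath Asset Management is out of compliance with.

1. cybersecurity assessment 342 days ago vs limit 270 → not met
2. errors-and-omissions coverage $1,300,000 ≥ $1,275,000 → met
3. Form ADV amendment 175 days ago vs limit 180 → met
4. conflicts-of-interest disclosure present → met
5. condition 'uses solicitors' holds; registered adviser representatives 0 < 4 → not met
6. written supervisory procedures absent → not met
7. custody surprise examination 478 days ago vs limit 540 → met
Not met: 1, 5, 6

1, 5, 6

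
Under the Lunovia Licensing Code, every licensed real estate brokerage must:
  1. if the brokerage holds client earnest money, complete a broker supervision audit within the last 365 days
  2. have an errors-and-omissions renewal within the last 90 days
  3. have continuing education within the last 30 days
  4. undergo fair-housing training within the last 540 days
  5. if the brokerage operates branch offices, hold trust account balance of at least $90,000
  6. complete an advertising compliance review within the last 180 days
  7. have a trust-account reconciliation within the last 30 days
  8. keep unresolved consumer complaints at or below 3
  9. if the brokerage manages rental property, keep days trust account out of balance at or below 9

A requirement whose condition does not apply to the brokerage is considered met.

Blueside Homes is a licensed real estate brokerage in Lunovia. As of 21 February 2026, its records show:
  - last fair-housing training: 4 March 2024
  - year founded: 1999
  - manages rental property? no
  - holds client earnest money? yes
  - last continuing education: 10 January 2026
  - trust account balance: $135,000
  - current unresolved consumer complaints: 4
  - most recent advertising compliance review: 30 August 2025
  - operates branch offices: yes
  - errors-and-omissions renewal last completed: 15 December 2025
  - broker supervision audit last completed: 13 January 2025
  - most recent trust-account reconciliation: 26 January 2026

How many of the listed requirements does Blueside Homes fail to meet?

4

1. condition 'holds client earnest money' holds; broker supervision audit 404 days ago vs limit 365 → not met
2. errors-and-omissions renewal 68 days ago vs limit 90 → met
3. continuing education 42 days ago vs limit 30 → not met
4. fair-housing training 719 days ago vs limit 540 → not met
5. condition 'operates branch offices' holds; trust account balance $135,000 ≥ $90,000 → met
6. advertising compliance review 175 days ago vs limit 180 → met
7. trust-account reconciliation 26 days ago vs limit 30 → met
8. unresolved consumer complaints 4 > 3 → not met
9. condition 'manages rental property' does not hold → requirement n/a → met
Not met: 4 of 9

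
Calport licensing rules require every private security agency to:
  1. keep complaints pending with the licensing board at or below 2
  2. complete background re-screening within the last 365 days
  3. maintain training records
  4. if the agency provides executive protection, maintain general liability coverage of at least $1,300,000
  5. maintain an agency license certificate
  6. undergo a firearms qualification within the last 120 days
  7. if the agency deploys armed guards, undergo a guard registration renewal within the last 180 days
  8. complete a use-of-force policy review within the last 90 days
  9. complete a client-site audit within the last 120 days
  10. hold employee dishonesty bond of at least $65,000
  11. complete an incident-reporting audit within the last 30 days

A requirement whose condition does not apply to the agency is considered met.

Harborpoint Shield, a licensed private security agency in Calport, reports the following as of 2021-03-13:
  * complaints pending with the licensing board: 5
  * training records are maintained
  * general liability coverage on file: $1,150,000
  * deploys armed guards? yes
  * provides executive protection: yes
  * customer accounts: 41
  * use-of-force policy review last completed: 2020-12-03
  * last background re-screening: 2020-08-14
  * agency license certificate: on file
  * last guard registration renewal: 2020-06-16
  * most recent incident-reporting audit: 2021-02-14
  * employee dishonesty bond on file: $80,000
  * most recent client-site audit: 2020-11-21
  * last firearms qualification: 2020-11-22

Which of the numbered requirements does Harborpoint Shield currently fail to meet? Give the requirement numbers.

1. complaints pending with the licensing board 5 > 2 → not met
2. background re-screening 211 days ago vs limit 365 → met
3. training records present → met
4. condition 'provides executive protection' holds; general liability coverage $1,150,000 < $1,300,000 → not met
5. agency license certificate present → met
6. firearms qualification 111 days ago vs limit 120 → met
7. condition 'deploys armed guards' holds; guard registration renewal 270 days ago vs limit 180 → not met
8. use-of-force policy review 100 days ago vs limit 90 → not met
9. client-site audit 112 days ago vs limit 120 → met
10. employee dishonesty bond $80,000 ≥ $65,000 → met
11. incident-reporting audit 27 days ago vs limit 30 → met
Not met: 1, 4, 7, 8

1, 4, 7, 8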